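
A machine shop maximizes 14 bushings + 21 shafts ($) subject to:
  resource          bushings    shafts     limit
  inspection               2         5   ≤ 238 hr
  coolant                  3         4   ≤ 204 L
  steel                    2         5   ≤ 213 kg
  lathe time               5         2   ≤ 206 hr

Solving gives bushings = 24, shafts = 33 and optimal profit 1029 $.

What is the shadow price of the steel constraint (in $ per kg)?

At the optimum: inspection uses 213 of 238 (slack = 25); coolant uses 204 of 204 (binding); steel uses 213 of 213 (binding); lathe time uses 186 of 206 (slack = 20).
Since inspection, lathe time are not tight, their duals are 0.
The binding rows give the dual system: 3·y_coolant + 2·y_steel = 14 and 4·y_coolant + 5·y_steel = 21.
This yields shadow prices y_coolant = 4, y_steel = 1.
Shadow price of steel = 1.

1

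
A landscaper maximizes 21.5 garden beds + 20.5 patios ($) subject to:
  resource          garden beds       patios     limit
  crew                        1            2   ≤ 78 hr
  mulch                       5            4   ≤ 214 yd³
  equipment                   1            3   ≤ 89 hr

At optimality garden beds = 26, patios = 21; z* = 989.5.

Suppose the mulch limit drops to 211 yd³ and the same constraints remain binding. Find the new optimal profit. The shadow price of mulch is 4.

Δb = -3, so new z* = 989.5 + (4)·(-3) = 989.5 − 12 = 977.5.

977.5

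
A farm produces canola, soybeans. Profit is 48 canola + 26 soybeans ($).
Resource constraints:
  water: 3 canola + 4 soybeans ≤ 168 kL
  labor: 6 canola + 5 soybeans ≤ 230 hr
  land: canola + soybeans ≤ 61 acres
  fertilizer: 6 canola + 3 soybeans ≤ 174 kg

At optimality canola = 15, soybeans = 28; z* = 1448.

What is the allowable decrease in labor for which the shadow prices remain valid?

Binding constraints: labor, fertilizer. The basis is B = [[6,5],[6,3]] with det -12.
Per unit decrease in labor, x* moves by d = (0.25, -0.5).
The basis stays optimal until soybeans reaches 0; allowable decrease = 56 hr.

56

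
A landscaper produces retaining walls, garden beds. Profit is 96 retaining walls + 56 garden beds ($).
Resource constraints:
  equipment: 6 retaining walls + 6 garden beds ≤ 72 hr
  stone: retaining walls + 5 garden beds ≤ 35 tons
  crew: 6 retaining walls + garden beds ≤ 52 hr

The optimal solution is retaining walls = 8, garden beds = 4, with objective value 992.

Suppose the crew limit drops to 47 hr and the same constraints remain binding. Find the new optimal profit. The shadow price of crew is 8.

952

Δb = -5, so new z* = 992 + (8)·(-5) = 992 − 40 = 952.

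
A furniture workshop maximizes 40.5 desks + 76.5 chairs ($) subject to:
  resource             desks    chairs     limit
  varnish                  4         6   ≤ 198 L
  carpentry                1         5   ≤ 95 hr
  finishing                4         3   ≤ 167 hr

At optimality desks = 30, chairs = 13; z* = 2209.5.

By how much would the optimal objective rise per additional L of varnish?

Binding: varnish and carpentry. Non-binding: finishing (8 unused).
Slack constraints have shadow price 0 (complementary slackness).
The binding rows give the dual system: 4·y_varnish + 1·y_carpentry = 40.5 and 6·y_varnish + 5·y_carpentry = 76.5.
Solving: y_varnish = 9, y_carpentry = 4.5.
Shadow price of varnish = 9.

9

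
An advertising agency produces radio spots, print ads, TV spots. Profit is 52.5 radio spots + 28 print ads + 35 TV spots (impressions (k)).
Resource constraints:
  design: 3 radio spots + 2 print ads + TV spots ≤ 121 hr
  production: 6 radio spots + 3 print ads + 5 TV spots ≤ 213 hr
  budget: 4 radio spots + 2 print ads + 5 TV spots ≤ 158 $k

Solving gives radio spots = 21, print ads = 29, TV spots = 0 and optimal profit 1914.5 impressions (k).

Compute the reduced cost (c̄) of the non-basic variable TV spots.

Check each constraint at x*: design 121/121 (tight); production 213/213 (tight); budget 142/158 (slack 16).
Slack constraints have shadow price 0 (complementary slackness).
The binding rows give the dual system: 3·y_design + 6·y_production = 52.5 and 2·y_design + 3·y_production = 28.
Solving: y_design = 3.5, y_production = 7.
Reduced cost of TV spots: c₃ − yᵀa₃ = 35 − (3.5·1 + 7·5) = 35 − 38.5 = -3.5.

-3.5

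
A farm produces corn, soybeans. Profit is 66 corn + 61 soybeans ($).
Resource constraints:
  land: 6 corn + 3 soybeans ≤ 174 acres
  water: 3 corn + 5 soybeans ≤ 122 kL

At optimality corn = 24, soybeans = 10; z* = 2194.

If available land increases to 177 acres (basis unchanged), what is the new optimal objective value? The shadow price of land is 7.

Δb = 3, so new z* = 2194 + (7)·(3) = 2194 + 21 = 2215.

2215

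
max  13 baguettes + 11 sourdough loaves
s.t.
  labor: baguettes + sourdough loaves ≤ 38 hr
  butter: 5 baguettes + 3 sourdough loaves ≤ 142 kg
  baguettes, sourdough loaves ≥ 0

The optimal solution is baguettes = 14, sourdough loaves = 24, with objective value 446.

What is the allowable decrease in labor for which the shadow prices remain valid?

Binding constraints: labor, butter. The basis is B = [[1,1],[5,3]] with det -2.
Per unit decrease in labor, x* moves by d = (1.5, -2.5).
The basis stays optimal until sourdough loaves reaches 0; allowable decrease = 9.6 hr.

9.6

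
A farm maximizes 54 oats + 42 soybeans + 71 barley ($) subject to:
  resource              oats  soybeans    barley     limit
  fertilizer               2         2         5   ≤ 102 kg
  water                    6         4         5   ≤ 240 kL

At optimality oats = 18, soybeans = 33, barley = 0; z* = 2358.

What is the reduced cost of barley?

Check each constraint at x*: fertilizer 102/102 (tight); water 240/240 (tight).
The binding rows give the dual system: 2·y_fertilizer + 6·y_water = 54 and 2·y_fertilizer + 4·y_water = 42.
Solving: y_fertilizer = 9, y_water = 6.
Reduced cost of barley: c₃ − yᵀa₃ = 71 − (9·5 + 6·5) = 71 − 75 = -4.

-4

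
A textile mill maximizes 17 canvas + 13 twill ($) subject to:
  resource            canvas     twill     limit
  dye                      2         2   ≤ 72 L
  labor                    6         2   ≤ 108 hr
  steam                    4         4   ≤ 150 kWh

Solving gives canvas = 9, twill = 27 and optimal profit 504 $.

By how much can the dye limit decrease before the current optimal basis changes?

36

Binding constraints: dye, labor. The basis is B = [[2,2],[6,2]] with det -8.
Per unit decrease in dye, x* moves by d = (0.25, -0.75).
The basis stays optimal until twill reaches 0; allowable decrease = 36 L.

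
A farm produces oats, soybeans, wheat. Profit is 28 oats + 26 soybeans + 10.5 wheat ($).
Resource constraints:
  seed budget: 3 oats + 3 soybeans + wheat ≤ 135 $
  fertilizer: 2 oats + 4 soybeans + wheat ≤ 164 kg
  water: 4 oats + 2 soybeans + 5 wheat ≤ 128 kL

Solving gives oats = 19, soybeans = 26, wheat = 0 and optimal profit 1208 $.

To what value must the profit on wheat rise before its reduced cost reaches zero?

13

Binding: seed budget and water. Non-binding: fertilizer (22 unused).
Since fertilizer is not tight, its dual is 0.
Dual feasibility on the basic columns requires 3·y_seed budget + 4·y_water = 28, 3·y_seed budget + 2·y_water = 26.
Solving: y_seed budget = 8, y_water = 1.
wheat enters the basis when its profit ≥ yᵀa₃ = 8·1 + 1·5 = 13.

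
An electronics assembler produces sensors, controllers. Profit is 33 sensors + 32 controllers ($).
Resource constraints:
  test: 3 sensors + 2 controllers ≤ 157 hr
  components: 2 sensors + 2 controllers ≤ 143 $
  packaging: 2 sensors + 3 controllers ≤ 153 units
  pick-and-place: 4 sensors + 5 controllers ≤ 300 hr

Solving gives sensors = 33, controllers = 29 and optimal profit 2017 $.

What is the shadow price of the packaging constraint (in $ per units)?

Check each constraint at x*: test 157/157 (tight); components 124/143 (slack 19); packaging 153/153 (tight); pick-and-place 277/300 (slack 23).
Since components, pick-and-place are not tight, their duals are 0.
From A_Bᵀ y = c: 3·y_test + 2·y_packaging = 33; 2·y_test + 3·y_packaging = 32.
This yields shadow prices y_test = 7, y_packaging = 6.
Shadow price of packaging = 6.

6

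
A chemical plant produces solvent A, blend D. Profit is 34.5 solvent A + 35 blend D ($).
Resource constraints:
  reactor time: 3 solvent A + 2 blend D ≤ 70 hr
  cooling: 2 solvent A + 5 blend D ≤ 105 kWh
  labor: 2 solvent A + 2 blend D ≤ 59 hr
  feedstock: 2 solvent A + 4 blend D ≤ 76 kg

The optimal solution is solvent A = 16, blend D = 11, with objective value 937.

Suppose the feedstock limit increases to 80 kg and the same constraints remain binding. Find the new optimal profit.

Binding: reactor time and feedstock. Non-binding: cooling (18 unused), labor (5 unused).
Since cooling, labor are not tight, their duals are 0.
Dual feasibility on the basic columns requires 3·y_reactor time + 2·y_feedstock = 34.5, 2·y_reactor time + 4·y_feedstock = 35.
→ y_reactor time = 8.5 and y_feedstock = 4.5.
Δz = y_feedstock·Δb = 4.5 × (4) = 18, so new z* = 937 + 18 = 955.

955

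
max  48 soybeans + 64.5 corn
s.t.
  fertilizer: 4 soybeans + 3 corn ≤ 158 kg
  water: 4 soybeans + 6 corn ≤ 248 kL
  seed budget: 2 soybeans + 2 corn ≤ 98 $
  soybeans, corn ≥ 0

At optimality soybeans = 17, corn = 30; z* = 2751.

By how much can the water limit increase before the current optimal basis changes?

24

Binding constraints: fertilizer, water. The basis is B = [[4,3],[4,6]] with det 12.
Per unit increase in water, x* moves by d = (-0.25, 0.3333).
The basis stays optimal until seed budget becomes binding; allowable increase = 24 kL.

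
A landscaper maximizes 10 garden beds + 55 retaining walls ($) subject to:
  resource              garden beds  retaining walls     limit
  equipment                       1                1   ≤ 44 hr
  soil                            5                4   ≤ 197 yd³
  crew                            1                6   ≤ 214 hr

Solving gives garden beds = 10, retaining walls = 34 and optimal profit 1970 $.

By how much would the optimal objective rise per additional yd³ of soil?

At the optimum: equipment uses 44 of 44 (binding); soil uses 186 of 197 (slack = 11); crew uses 214 of 214 (binding).
Slack constraints have shadow price 0 (complementary slackness).
The binding rows give the dual system: 1·y_equipment + 1·y_crew = 10 and 1·y_equipment + 6·y_crew = 55.
→ y_equipment = 1 and y_crew = 9.
Shadow price of soil = 0.

0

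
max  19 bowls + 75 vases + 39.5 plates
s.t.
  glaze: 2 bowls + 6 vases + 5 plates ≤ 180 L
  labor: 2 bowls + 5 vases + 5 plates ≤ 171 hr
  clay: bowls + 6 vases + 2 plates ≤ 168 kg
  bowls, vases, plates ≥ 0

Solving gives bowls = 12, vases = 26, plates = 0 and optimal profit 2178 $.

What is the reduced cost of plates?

Check each constraint at x*: glaze 180/180 (tight); labor 154/171 (slack 17); clay 168/168 (tight).
By complementary slackness, y = 0 for the non-binding constraint.
Dual feasibility on the basic columns requires 2·y_glaze + 1·y_clay = 19, 6·y_glaze + 6·y_clay = 75.
→ y_glaze = 6.5 and y_clay = 6.
Reduced cost of plates: c₃ − yᵀa₃ = 39.5 − (6.5·5 + 6·2) = 39.5 − 44.5 = -5.

-5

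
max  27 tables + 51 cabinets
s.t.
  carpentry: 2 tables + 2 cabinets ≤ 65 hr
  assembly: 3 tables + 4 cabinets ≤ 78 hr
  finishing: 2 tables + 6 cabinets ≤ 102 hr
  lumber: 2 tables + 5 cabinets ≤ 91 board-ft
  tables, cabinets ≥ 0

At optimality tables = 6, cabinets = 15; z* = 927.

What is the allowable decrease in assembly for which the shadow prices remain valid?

Binding constraints: assembly, finishing. The basis is B = [[3,4],[2,6]] with det 10.
Per unit decrease in assembly, x* moves by d = (-0.6, 0.2).
The basis stays optimal until tables reaches 0; allowable decrease = 10 hr.

10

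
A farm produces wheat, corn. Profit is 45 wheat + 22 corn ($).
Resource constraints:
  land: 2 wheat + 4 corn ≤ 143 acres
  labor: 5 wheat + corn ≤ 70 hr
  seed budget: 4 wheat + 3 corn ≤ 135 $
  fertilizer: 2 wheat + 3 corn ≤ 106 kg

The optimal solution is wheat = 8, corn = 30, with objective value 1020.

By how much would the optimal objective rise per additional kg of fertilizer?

Check each constraint at x*: land 136/143 (slack 7); labor 70/70 (tight); seed budget 122/135 (slack 13); fertilizer 106/106 (tight).
By complementary slackness, y = 0 for the non-binding constraints.
From A_Bᵀ y = c: 5·y_labor + 2·y_fertilizer = 45; 1·y_labor + 3·y_fertilizer = 22.
Solving: y_labor = 7, y_fertilizer = 5.
Shadow price of fertilizer = 5.

5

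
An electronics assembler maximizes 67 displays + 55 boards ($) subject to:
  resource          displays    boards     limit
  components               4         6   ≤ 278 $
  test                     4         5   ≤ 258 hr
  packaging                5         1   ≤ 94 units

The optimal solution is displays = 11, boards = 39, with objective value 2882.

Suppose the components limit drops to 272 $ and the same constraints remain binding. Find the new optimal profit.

Binding: components and packaging. Non-binding: test (19 unused).
By complementary slackness, y = 0 for the non-binding constraint.
From A_Bᵀ y = c: 4·y_components + 5·y_packaging = 67; 6·y_components + 1·y_packaging = 55.
This yields shadow prices y_components = 8, y_packaging = 7.
Δz = y_components·Δb = 8 × (-6) = -48, so new z* = 2882 − 48 = 2834.

2834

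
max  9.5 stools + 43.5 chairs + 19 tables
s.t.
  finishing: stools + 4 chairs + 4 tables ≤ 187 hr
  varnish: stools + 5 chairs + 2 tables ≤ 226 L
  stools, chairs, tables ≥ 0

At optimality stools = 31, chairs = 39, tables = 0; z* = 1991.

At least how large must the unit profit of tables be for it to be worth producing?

At the optimum: finishing uses 187 of 187 (binding); varnish uses 226 of 226 (binding).
From A_Bᵀ y = c: 1·y_finishing + 1·y_varnish = 9.5; 4·y_finishing + 5·y_varnish = 43.5.
→ y_finishing = 4 and y_varnish = 5.5.
tables enters the basis when its profit ≥ yᵀa₃ = 4·4 + 5.5·2 = 27.

27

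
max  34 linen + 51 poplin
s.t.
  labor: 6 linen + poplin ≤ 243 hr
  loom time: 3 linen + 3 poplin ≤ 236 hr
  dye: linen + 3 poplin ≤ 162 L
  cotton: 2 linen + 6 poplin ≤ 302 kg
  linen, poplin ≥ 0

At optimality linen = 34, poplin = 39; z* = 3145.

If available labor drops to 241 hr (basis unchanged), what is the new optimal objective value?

3139

Binding: labor and cotton. Non-binding: loom time (17 unused), dye (11 unused).
By complementary slackness, y = 0 for the non-binding constraints.
Dual feasibility on the basic columns requires 6·y_labor + 2·y_cotton = 34, 1·y_labor + 6·y_cotton = 51.
This yields shadow prices y_labor = 3, y_cotton = 8.
Δz = y_labor·Δb = 3 × (-2) = -6, so new z* = 3145 − 6 = 3139.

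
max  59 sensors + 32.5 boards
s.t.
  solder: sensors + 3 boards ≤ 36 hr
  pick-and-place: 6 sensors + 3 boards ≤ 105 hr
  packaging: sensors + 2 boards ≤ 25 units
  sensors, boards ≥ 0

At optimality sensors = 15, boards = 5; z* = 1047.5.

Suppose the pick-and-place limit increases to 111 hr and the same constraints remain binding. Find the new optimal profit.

Binding: pick-and-place and packaging. Non-binding: solder (6 unused).
Slack constraints have shadow price 0 (complementary slackness).
From A_Bᵀ y = c: 6·y_pick-and-place + 1·y_packaging = 59; 3·y_pick-and-place + 2·y_packaging = 32.5.
Solving: y_pick-and-place = 9.5, y_packaging = 2.
Δz = y_pick-and-place·Δb = 9.5 × (6) = 57, so new z* = 1047.5 + 57 = 1104.5.

1104.5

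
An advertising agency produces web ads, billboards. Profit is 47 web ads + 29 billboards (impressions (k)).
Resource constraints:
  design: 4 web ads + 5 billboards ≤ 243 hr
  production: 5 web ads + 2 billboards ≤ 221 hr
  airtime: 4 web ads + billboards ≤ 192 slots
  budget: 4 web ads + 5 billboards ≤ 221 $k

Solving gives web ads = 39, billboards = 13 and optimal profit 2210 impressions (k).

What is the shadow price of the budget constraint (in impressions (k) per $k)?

3

Check each constraint at x*: design 221/243 (slack 22); production 221/221 (tight); airtime 169/192 (slack 23); budget 221/221 (tight).
Since design, airtime are not tight, their duals are 0.
From A_Bᵀ y = c: 5·y_production + 4·y_budget = 47; 2·y_production + 5·y_budget = 29.
Solving: y_production = 7, y_budget = 3.
Shadow price of budget = 3.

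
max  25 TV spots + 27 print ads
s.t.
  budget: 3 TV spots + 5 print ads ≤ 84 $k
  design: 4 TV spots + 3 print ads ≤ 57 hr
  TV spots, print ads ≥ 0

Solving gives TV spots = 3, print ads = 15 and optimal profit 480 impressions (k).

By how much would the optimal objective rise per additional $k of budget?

Check each constraint at x*: budget 84/84 (tight); design 57/57 (tight).
The binding rows give the dual system: 3·y_budget + 4·y_design = 25 and 5·y_budget + 3·y_design = 27.
Solving: y_budget = 3, y_design = 4.
Shadow price of budget = 3.

3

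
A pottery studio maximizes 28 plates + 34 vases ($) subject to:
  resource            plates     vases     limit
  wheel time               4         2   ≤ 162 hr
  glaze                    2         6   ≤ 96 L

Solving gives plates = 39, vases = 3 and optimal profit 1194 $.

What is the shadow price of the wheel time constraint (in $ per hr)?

Check each constraint at x*: wheel time 162/162 (tight); glaze 96/96 (tight).
Dual feasibility on the basic columns requires 4·y_wheel time + 2·y_glaze = 28, 2·y_wheel time + 6·y_glaze = 34.
Solving: y_wheel time = 5, y_glaze = 4.
Shadow price of wheel time = 5.

5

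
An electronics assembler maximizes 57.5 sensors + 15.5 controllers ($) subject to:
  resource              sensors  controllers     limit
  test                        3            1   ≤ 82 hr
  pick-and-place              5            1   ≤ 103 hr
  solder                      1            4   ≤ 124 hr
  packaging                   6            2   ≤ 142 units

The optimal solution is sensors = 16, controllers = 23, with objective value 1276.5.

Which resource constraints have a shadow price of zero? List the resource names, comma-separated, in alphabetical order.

solder, test

test: 71/82 (slack 11)
pick-and-place: 103/103 (binding)
solder: 108/124 (slack 16)
packaging: 142/142 (binding)
By complementary slackness, a constraint with positive slack has shadow price 0 → solder, test.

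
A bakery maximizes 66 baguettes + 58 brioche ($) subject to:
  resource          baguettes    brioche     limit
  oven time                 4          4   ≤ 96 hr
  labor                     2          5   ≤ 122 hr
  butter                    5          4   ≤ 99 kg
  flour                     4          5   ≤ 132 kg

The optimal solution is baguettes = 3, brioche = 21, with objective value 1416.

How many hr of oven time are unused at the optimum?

0

oven time used = 4·3 + 4·21 = 96; slack = 96 − 96 = 0.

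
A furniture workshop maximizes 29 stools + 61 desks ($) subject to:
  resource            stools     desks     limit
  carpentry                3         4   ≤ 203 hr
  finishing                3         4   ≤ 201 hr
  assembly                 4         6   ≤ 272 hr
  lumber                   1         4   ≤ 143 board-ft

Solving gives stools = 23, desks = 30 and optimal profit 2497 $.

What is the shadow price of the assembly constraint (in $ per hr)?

Binding: assembly and lumber. Non-binding: carpentry (14 unused), finishing (12 unused).
Since carpentry, finishing are not tight, their duals are 0.
Dual feasibility on the basic columns requires 4·y_assembly + 1·y_lumber = 29, 6·y_assembly + 4·y_lumber = 61.
This yields shadow prices y_assembly = 5.5, y_lumber = 7.
Shadow price of assembly = 5.5.

5.5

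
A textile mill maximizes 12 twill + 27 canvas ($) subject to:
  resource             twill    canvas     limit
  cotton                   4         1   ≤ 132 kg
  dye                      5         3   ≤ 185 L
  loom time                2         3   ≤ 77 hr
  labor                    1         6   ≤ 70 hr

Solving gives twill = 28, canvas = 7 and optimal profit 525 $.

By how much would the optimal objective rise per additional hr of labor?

2

Check each constraint at x*: cotton 119/132 (slack 13); dye 161/185 (slack 24); loom time 77/77 (tight); labor 70/70 (tight).
By complementary slackness, y = 0 for the non-binding constraints.
From A_Bᵀ y = c: 2·y_loom time + 1·y_labor = 12; 3·y_loom time + 6·y_labor = 27.
Solving: y_loom time = 5, y_labor = 2.
Shadow price of labor = 2.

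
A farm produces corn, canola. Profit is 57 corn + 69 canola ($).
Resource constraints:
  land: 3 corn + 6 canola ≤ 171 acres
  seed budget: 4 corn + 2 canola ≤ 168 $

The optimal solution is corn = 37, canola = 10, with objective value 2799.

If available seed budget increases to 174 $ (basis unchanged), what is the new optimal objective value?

Both land and seed budget are binding at x*.
Dual feasibility on the basic columns requires 3·y_land + 4·y_seed budget = 57, 6·y_land + 2·y_seed budget = 69.
This yields shadow prices y_land = 9, y_seed budget = 7.5.
Δz = y_seed budget·Δb = 7.5 × (6) = 45, so new z* = 2799 + 45 = 2844.

2844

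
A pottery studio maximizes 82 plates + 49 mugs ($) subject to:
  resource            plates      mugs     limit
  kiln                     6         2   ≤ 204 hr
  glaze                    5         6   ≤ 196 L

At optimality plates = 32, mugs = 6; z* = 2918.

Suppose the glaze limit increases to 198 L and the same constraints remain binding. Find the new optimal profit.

At the optimum: kiln uses 204 of 204 (binding); glaze uses 196 of 196 (binding).
From A_Bᵀ y = c: 6·y_kiln + 5·y_glaze = 82; 2·y_kiln + 6·y_glaze = 49.
→ y_kiln = 9.5 and y_glaze = 5.
Δz = y_glaze·Δb = 5 × (2) = 10, so new z* = 2918 + 10 = 2928.

2928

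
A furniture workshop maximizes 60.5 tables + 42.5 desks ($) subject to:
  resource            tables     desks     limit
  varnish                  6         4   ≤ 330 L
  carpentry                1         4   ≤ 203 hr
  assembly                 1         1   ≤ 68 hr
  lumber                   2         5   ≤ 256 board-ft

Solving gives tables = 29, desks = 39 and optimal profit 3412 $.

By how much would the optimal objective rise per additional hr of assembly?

6.5

Binding: varnish and assembly. Non-binding: carpentry (18 unused), lumber (3 unused).
Slack constraints have shadow price 0 (complementary slackness).
Dual feasibility on the basic columns requires 6·y_varnish + 1·y_assembly = 60.5, 4·y_varnish + 1·y_assembly = 42.5.
This yields shadow prices y_varnish = 9, y_assembly = 6.5.
Shadow price of assembly = 6.5.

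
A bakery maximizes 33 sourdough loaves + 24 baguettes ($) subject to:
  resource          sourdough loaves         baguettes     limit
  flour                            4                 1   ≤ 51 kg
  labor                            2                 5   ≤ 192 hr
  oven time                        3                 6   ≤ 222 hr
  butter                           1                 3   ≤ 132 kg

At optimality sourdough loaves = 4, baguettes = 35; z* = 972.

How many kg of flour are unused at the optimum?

flour used = 4·4 + 1·35 = 51; slack = 51 − 51 = 0.

0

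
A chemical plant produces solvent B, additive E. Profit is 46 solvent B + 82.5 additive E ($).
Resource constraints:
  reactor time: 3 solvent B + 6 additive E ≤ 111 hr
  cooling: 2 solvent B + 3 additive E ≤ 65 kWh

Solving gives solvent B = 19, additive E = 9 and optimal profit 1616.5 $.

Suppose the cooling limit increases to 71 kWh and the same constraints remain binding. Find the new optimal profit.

Both reactor time and cooling are binding at x*.
The binding rows give the dual system: 3·y_reactor time + 2·y_cooling = 46 and 6·y_reactor time + 3·y_cooling = 82.5.
Solving: y_reactor time = 9, y_cooling = 9.5.
Δz = y_cooling·Δb = 9.5 × (6) = 57, so new z* = 1616.5 + 57 = 1673.5.

1673.5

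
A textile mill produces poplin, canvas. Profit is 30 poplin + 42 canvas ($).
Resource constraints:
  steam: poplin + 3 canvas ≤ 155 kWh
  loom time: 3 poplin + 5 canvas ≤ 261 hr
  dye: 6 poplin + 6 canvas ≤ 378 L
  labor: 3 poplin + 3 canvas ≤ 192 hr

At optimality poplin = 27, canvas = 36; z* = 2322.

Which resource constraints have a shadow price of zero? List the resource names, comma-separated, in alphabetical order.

labor, steam

steam: 135/155 (slack 20)
loom time: 261/261 (binding)
dye: 378/378 (binding)
labor: 189/192 (slack 3)
By complementary slackness, a constraint with positive slack has shadow price 0 → labor, steam.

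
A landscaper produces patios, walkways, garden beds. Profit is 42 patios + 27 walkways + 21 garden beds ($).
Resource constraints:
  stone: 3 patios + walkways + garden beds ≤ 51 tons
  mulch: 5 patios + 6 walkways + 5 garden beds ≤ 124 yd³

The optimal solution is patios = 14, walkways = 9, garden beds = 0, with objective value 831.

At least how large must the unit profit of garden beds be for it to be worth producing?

Check each constraint at x*: stone 51/51 (tight); mulch 124/124 (tight).
Dual feasibility on the basic columns requires 3·y_stone + 5·y_mulch = 42, 1·y_stone + 6·y_mulch = 27.
This yields shadow prices y_stone = 9, y_mulch = 3.
garden beds enters the basis when its profit ≥ yᵀa₃ = 9·1 + 3·5 = 24.

24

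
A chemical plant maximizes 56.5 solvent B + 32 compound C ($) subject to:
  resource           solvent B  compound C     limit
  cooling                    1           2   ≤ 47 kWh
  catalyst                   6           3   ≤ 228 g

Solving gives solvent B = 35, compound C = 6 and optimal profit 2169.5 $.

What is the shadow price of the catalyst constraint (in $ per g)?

Check each constraint at x*: cooling 47/47 (tight); catalyst 228/228 (tight).
Dual feasibility on the basic columns requires 1·y_cooling + 6·y_catalyst = 56.5, 2·y_cooling + 3·y_catalyst = 32.
→ y_cooling = 2.5 and y_catalyst = 9.
Shadow price of catalyst = 9.

9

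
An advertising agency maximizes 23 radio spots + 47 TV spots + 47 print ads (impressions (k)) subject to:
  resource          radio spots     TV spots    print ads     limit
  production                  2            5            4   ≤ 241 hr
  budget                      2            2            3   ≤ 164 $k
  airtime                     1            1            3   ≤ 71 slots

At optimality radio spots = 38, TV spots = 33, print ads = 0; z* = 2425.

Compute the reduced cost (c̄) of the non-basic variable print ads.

Check each constraint at x*: production 241/241 (tight); budget 142/164 (slack 22); airtime 71/71 (tight).
Since budget is not tight, its dual is 0.
The binding rows give the dual system: 2·y_production + 1·y_airtime = 23 and 5·y_production + 1·y_airtime = 47.
→ y_production = 8 and y_airtime = 7.
Reduced cost of print ads: c₃ − yᵀa₃ = 47 − (8·4 + 7·3) = 47 − 53 = -6.

-6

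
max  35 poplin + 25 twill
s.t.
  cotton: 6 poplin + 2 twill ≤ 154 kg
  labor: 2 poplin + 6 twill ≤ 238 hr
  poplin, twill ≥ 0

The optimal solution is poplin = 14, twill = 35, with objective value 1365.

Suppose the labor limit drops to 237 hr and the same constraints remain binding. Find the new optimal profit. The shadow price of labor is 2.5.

1362.5

Δb = -1, so new z* = 1365 + (2.5)·(-1) = 1365 − 2.5 = 1362.5.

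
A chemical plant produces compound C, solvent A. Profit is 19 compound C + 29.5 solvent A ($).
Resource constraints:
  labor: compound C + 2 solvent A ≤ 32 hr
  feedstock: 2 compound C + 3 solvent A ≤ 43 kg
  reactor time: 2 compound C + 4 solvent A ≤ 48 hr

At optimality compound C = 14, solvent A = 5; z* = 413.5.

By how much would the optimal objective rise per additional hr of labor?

0

Check each constraint at x*: labor 24/32 (slack 8); feedstock 43/43 (tight); reactor time 48/48 (tight).
By complementary slackness, y = 0 for the non-binding constraint.
Dual feasibility on the basic columns requires 2·y_feedstock + 2·y_reactor time = 19, 3·y_feedstock + 4·y_reactor time = 29.5.
Solving: y_feedstock = 8.5, y_reactor time = 1.
Shadow price of labor = 0.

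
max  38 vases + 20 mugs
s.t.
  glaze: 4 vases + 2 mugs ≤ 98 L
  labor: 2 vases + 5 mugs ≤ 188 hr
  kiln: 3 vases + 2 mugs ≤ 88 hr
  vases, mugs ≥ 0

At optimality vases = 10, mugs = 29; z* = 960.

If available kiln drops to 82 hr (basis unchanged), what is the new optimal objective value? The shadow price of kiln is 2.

Δb = -6, so new z* = 960 + (2)·(-6) = 960 − 12 = 948.

948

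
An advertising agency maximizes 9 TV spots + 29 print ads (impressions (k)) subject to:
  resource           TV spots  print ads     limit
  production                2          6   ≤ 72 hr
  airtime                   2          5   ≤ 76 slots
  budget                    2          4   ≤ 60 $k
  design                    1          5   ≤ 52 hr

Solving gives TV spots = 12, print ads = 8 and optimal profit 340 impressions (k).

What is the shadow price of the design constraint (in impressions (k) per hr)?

Check each constraint at x*: production 72/72 (tight); airtime 64/76 (slack 12); budget 56/60 (slack 4); design 52/52 (tight).
By complementary slackness, y = 0 for the non-binding constraints.
Dual feasibility on the basic columns requires 2·y_production + 1·y_design = 9, 6·y_production + 5·y_design = 29.
This yields shadow prices y_production = 4, y_design = 1.
Shadow price of design = 1.

1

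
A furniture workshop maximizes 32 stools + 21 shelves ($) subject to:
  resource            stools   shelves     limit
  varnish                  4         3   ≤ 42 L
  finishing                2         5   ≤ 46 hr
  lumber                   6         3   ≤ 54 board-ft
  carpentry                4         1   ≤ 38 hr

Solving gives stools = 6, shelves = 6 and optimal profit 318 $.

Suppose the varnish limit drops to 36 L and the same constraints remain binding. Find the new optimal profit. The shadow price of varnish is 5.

Δb = -6, so new z* = 318 + (5)·(-6) = 318 − 30 = 288.

288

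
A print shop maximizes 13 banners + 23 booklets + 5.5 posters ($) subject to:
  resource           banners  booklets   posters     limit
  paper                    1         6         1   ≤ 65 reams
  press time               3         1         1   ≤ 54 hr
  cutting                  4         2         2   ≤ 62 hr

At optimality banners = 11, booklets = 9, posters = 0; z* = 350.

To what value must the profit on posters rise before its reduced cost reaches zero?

At the optimum: paper uses 65 of 65 (binding); press time uses 42 of 54 (slack = 12); cutting uses 62 of 62 (binding).
By complementary slackness, y = 0 for the non-binding constraint.
Dual feasibility on the basic columns requires 1·y_paper + 4·y_cutting = 13, 6·y_paper + 2·y_cutting = 23.
Solving: y_paper = 3, y_cutting = 2.5.
posters enters the basis when its profit ≥ yᵀa₃ = 3·1 + 2.5·2 = 8.

8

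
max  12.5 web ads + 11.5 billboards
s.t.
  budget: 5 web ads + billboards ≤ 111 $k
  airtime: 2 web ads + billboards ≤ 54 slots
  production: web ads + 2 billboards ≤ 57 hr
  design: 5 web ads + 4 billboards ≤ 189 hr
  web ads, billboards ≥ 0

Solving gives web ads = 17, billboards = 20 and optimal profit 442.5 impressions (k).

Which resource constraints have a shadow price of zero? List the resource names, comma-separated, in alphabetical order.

budget: 105/111 (slack 6)
airtime: 54/54 (binding)
production: 57/57 (binding)
design: 165/189 (slack 24)
By complementary slackness, a constraint with positive slack has shadow price 0 → budget, design.

budget, design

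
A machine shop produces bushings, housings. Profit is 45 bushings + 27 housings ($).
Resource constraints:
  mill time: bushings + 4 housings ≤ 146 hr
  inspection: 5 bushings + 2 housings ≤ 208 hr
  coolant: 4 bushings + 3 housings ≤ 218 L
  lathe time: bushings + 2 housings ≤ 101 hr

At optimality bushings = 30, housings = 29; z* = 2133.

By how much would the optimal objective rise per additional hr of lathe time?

0

Binding: mill time and inspection. Non-binding: coolant (11 unused), lathe time (13 unused).
Slack constraints have shadow price 0 (complementary slackness).
The binding rows give the dual system: 1·y_mill time + 5·y_inspection = 45 and 4·y_mill time + 2·y_inspection = 27.
This yields shadow prices y_mill time = 2.5, y_inspection = 8.5.
Shadow price of lathe time = 0.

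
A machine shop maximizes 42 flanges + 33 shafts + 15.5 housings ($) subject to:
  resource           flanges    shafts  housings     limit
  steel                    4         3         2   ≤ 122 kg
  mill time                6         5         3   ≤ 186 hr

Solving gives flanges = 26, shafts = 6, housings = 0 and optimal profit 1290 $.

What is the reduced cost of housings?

-5.5

At the optimum: steel uses 122 of 122 (binding); mill time uses 186 of 186 (binding).
Dual feasibility on the basic columns requires 4·y_steel + 6·y_mill time = 42, 3·y_steel + 5·y_mill time = 33.
This yields shadow prices y_steel = 6, y_mill time = 3.
Reduced cost of housings: c₃ − yᵀa₃ = 15.5 − (6·2 + 3·3) = 15.5 − 21 = -5.5.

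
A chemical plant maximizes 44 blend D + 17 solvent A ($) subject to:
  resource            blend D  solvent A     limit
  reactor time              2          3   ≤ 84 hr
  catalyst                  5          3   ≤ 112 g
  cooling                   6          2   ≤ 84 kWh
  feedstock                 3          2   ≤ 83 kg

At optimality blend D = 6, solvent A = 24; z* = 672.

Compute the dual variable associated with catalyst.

At the optimum: reactor time uses 84 of 84 (binding); catalyst uses 102 of 112 (slack = 10); cooling uses 84 of 84 (binding); feedstock uses 66 of 83 (slack = 17).
Since catalyst, feedstock are not tight, their duals are 0.
From A_Bᵀ y = c: 2·y_reactor time + 6·y_cooling = 44; 3·y_reactor time + 2·y_cooling = 17.
→ y_reactor time = 1 and y_cooling = 7.
Shadow price of catalyst = 0.

0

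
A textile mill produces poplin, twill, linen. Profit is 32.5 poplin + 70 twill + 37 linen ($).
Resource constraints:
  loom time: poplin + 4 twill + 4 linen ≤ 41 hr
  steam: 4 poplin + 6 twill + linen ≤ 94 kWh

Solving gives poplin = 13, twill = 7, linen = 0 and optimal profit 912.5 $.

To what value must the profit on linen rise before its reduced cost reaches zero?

At the optimum: loom time uses 41 of 41 (binding); steam uses 94 of 94 (binding).
Dual feasibility on the basic columns requires 1·y_loom time + 4·y_steam = 32.5, 4·y_loom time + 6·y_steam = 70.
This yields shadow prices y_loom time = 8.5, y_steam = 6.
linen enters the basis when its profit ≥ yᵀa₃ = 8.5·4 + 6·1 = 40.

40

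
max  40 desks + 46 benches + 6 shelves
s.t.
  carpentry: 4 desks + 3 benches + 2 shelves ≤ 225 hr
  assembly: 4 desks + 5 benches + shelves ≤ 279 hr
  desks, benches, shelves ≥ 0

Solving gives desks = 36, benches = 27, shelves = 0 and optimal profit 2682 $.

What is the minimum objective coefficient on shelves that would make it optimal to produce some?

12

Both carpentry and assembly are binding at x*.
Dual feasibility on the basic columns requires 4·y_carpentry + 4·y_assembly = 40, 3·y_carpentry + 5·y_assembly = 46.
Solving: y_carpentry = 2, y_assembly = 8.
shelves enters the basis when its profit ≥ yᵀa₃ = 2·2 + 8·1 = 12.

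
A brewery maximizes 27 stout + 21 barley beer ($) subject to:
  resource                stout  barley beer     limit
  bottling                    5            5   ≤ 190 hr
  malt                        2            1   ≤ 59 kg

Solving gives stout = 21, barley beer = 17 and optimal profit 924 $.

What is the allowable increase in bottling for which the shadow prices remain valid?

Binding constraints: bottling, malt. The basis is B = [[5,5],[2,1]] with det -5.
Per unit increase in bottling, x* moves by d = (-0.2, 0.4).
The basis stays optimal until stout reaches 0; allowable increase = 105 hr.

105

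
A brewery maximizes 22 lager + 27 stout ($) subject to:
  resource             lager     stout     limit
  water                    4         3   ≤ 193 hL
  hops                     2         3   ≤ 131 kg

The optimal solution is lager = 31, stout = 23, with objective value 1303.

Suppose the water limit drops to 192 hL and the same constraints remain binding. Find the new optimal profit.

1301

Check each constraint at x*: water 193/193 (tight); hops 131/131 (tight).
From A_Bᵀ y = c: 4·y_water + 2·y_hops = 22; 3·y_water + 3·y_hops = 27.
→ y_water = 2 and y_hops = 7.
Δz = y_water·Δb = 2 × (-1) = -2, so new z* = 1303 − 2 = 1301.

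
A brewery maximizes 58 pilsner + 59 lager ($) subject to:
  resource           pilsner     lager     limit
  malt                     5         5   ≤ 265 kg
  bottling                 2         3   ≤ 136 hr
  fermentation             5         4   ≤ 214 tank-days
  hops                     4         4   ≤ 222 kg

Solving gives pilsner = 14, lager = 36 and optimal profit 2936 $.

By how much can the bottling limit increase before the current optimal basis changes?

21

Binding constraints: bottling, fermentation. The basis is B = [[2,3],[5,4]] with det -7.
Per unit increase in bottling, x* moves by d = (-0.5714, 0.7143).
The basis stays optimal until malt becomes binding; allowable increase = 21 hr.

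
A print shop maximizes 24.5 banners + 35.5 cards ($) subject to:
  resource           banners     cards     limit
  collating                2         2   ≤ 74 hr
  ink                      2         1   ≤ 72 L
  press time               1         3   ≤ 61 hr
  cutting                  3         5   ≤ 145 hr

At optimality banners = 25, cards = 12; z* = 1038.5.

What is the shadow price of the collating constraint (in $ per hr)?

9.5

At the optimum: collating uses 74 of 74 (binding); ink uses 62 of 72 (slack = 10); press time uses 61 of 61 (binding); cutting uses 135 of 145 (slack = 10).
Slack constraints have shadow price 0 (complementary slackness).
From A_Bᵀ y = c: 2·y_collating + 1·y_press time = 24.5; 2·y_collating + 3·y_press time = 35.5.
→ y_collating = 9.5 and y_press time = 5.5.
Shadow price of collating = 9.5.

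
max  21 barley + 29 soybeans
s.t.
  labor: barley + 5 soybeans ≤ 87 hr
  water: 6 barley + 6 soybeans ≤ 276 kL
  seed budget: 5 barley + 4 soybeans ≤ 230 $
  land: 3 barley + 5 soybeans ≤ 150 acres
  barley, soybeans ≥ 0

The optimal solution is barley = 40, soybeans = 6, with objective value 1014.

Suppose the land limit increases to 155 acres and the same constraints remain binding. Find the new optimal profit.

1034

At the optimum: labor uses 70 of 87 (slack = 17); water uses 276 of 276 (binding); seed budget uses 224 of 230 (slack = 6); land uses 150 of 150 (binding).
Since labor, seed budget are not tight, their duals are 0.
Dual feasibility on the basic columns requires 6·y_water + 3·y_land = 21, 6·y_water + 5·y_land = 29.
→ y_water = 1.5 and y_land = 4.
Δz = y_land·Δb = 4 × (5) = 20, so new z* = 1014 + 20 = 1034.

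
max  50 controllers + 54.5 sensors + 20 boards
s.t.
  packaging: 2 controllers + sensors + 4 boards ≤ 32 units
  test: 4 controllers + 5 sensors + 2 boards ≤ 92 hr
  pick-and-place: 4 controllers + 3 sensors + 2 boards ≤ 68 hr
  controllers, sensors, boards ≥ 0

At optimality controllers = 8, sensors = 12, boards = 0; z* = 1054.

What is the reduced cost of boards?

-5

Binding: test and pick-and-place. Non-binding: packaging (4 unused).
By complementary slackness, y = 0 for the non-binding constraint.
The binding rows give the dual system: 4·y_test + 4·y_pick-and-place = 50 and 5·y_test + 3·y_pick-and-place = 54.5.
This yields shadow prices y_test = 8.5, y_pick-and-place = 4.
Reduced cost of boards: c₃ − yᵀa₃ = 20 − (8.5·2 + 4·2) = 20 − 25 = -5.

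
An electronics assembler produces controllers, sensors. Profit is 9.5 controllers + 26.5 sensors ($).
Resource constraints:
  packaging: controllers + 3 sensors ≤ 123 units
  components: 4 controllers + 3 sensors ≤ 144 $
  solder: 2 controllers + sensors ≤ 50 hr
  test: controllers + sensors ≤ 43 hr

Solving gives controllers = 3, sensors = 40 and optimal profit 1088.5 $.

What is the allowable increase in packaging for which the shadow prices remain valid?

6

Binding constraints: packaging, test. The basis is B = [[1,3],[1,1]] with det -2.
Per unit increase in packaging, x* moves by d = (-0.5, 0.5).
The basis stays optimal until controllers reaches 0; allowable increase = 6 units.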